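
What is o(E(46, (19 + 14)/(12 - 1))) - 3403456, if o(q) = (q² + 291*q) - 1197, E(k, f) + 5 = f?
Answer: -3405231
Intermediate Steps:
E(k, f) = -5 + f
o(q) = -1197 + q² + 291*q
o(E(46, (19 + 14)/(12 - 1))) - 3403456 = (-1197 + (-5 + (19 + 14)/(12 - 1))² + 291*(-5 + (19 + 14)/(12 - 1))) - 3403456 = (-1197 + (-5 + 33/11)² + 291*(-5 + 33/11)) - 3403456 = (-1197 + (-5 + 33*(1/11))² + 291*(-5 + 33*(1/11))) - 3403456 = (-1197 + (-5 + 3)² + 291*(-5 + 3)) - 3403456 = (-1197 + (-2)² + 291*(-2)) - 3403456 = (-1197 + 4 - 582) - 3403456 = -1775 - 3403456 = -3405231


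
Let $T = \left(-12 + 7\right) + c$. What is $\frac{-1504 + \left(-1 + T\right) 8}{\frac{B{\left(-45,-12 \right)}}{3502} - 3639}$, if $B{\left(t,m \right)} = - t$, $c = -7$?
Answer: $\frac{1877072}{4247911} \approx 0.44188$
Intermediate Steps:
$T = -12$ ($T = \left(-12 + 7\right) - 7 = -5 - 7 = -12$)
$\frac{-1504 + \left(-1 + T\right) 8}{\frac{B{\left(-45,-12 \right)}}{3502} - 3639} = \frac{-1504 + \left(-1 - 12\right) 8}{\frac{\left(-1\right) \left(-45\right)}{3502} - 3639} = \frac{-1504 - 104}{45 \cdot \frac{1}{3502} - 3639} = \frac{-1504 - 104}{\frac{45}{3502} - 3639} = - \frac{1608}{- \frac{12743733}{3502}} = \left(-1608\right) \left(- \frac{3502}{12743733}\right) = \frac{1877072}{4247911}$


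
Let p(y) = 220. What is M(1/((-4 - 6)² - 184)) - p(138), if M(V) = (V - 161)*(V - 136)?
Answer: 152970805/7056 ≈ 21680.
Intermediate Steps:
M(V) = (-161 + V)*(-136 + V)
M(1/((-4 - 6)² - 184)) - p(138) = (21896 + (1/((-4 - 6)² - 184))² - 297/((-4 - 6)² - 184)) - 1*220 = (21896 + (1/((-10)² - 184))² - 297/((-10)² - 184)) - 220 = (21896 + (1/(100 - 184))² - 297/(100 - 184)) - 220 = (21896 + (1/(-84))² - 297/(-84)) - 220 = (21896 + (-1/84)² - 297*(-1/84)) - 220 = (21896 + 1/7056 + 99/28) - 220 = 154523125/7056 - 220 = 152970805/7056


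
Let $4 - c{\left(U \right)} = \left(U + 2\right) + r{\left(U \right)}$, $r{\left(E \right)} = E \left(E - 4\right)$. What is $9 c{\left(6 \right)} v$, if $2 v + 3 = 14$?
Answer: $-792$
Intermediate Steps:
$v = \frac{11}{2}$ ($v = - \frac{3}{2} + \frac{1}{2} \cdot 14 = - \frac{3}{2} + 7 = \frac{11}{2} \approx 5.5$)
$r{\left(E \right)} = E \left(-4 + E\right)$
$c{\left(U \right)} = 2 - U - U \left(-4 + U\right)$ ($c{\left(U \right)} = 4 - \left(\left(U + 2\right) + U \left(-4 + U\right)\right) = 4 - \left(\left(2 + U\right) + U \left(-4 + U\right)\right) = 4 - \left(2 + U + U \left(-4 + U\right)\right) = 2 - U - U \left(-4 + U\right)$)
$9 c{\left(6 \right)} v = 9 \left(2 - 6 - 6 \left(-4 + 6\right)\right) \frac{11}{2} = 9 \left(2 - 6 - 6 \cdot 2\right) \frac{11}{2} = 9 \left(2 - 6 - 12\right) \frac{11}{2} = 9 \left(-16\right) \frac{11}{2} = \left(-144\right) \frac{11}{2} = -792$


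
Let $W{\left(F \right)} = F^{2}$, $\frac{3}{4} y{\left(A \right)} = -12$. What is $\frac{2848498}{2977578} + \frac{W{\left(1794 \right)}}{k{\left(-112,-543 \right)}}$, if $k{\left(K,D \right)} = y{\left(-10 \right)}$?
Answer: $- \frac{1197887331505}{5955156} \approx -2.0115 \cdot 10^{5}$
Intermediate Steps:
$y{\left(A \right)} = -16$ ($y{\left(A \right)} = \frac{4}{3} \left(-12\right) = -16$)
$k{\left(K,D \right)} = -16$
$\frac{2848498}{2977578} + \frac{W{\left(1794 \right)}}{k{\left(-112,-543 \right)}} = \frac{2848498}{2977578} + \frac{1794^{2}}{-16} = 2848498 \cdot \frac{1}{2977578} + 3218436 \left(- \frac{1}{16}\right) = \frac{1424249}{1488789} - \frac{804609}{4} = - \frac{1197887331505}{5955156}$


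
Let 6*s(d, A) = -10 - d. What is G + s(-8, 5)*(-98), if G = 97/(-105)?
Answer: 1111/35 ≈ 31.743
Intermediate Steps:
s(d, A) = -5/3 - d/6 (s(d, A) = (-10 - d)/6 = -5/3 - d/6)
G = -97/105 (G = 97*(-1/105) = -97/105 ≈ -0.92381)
G + s(-8, 5)*(-98) = -97/105 + (-5/3 - ⅙*(-8))*(-98) = -97/105 + (-5/3 + 4/3)*(-98) = -97/105 - ⅓*(-98) = -97/105 + 98/3 = 1111/35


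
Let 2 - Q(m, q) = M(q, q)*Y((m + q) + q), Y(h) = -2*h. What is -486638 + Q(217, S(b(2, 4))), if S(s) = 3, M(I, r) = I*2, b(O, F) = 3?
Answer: -483960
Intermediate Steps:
M(I, r) = 2*I
Q(m, q) = 2 - 2*q*(-4*q - 2*m) (Q(m, q) = 2 - 2*q*(-2*((m + q) + q)) = 2 - 2*q*(-2*(m + 2*q)) = 2 - 2*q*(-4*q - 2*m))
-486638 + Q(217, S(b(2, 4))) = -486638 + (2 + 8*3**2 + 4*217*3) = -486638 + (2 + 8*9 + 2604) = -486638 + (2 + 72 + 2604) = -486638 + 2678 = -483960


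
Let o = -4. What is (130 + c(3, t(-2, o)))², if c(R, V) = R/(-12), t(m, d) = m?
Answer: 269361/16 ≈ 16835.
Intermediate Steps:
c(R, V) = -R/12 (c(R, V) = R*(-1/12) = -R/12)
(130 + c(3, t(-2, o)))² = (130 - 1/12*3)² = (130 - ¼)² = (519/4)² = 269361/16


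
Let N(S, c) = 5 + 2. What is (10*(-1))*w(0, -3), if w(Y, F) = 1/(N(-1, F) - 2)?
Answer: -2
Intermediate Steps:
N(S, c) = 7
w(Y, F) = ⅕ (w(Y, F) = 1/(7 - 2) = 1/5 = ⅕)
(10*(-1))*w(0, -3) = (10*(-1))*(⅕) = -10*⅕ = -2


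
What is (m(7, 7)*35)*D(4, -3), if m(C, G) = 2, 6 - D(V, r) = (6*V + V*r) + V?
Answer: -700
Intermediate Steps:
D(V, r) = 6 - 7*V - V*r (D(V, r) = 6 - ((6*V + V*r) + V) = 6 - (7*V + V*r) = 6 + (-7*V - V*r) = 6 - 7*V - V*r)
(m(7, 7)*35)*D(4, -3) = (2*35)*(6 - 7*4 - 1*4*(-3)) = 70*(6 - 28 + 12) = 70*(-10) = -700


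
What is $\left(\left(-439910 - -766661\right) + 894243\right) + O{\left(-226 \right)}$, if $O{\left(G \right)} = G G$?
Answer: $1272070$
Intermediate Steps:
$O{\left(G \right)} = G^{2}$
$\left(\left(-439910 - -766661\right) + 894243\right) + O{\left(-226 \right)} = \left(\left(-439910 - -766661\right) + 894243\right) + \left(-226\right)^{2} = \left(\left(-439910 + 766661\right) + 894243\right) + 51076 = \left(326751 + 894243\right) + 51076 = 1220994 + 51076 = 1272070$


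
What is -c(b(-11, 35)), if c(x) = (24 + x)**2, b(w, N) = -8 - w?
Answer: -729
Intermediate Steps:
-c(b(-11, 35)) = -(24 + (-8 - 1*(-11)))**2 = -(24 + (-8 + 11))**2 = -(24 + 3)**2 = -1*27**2 = -1*729 = -729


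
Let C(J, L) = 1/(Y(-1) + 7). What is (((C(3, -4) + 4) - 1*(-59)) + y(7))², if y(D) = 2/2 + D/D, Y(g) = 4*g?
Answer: 38416/9 ≈ 4268.4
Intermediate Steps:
C(J, L) = ⅓ (C(J, L) = 1/(4*(-1) + 7) = 1/(-4 + 7) = 1/3 = ⅓)
y(D) = 2 (y(D) = 2*(½) + 1 = 1 + 1 = 2)
(((C(3, -4) + 4) - 1*(-59)) + y(7))² = (((⅓ + 4) - 1*(-59)) + 2)² = ((13/3 + 59) + 2)² = (190/3 + 2)² = (196/3)² = 38416/9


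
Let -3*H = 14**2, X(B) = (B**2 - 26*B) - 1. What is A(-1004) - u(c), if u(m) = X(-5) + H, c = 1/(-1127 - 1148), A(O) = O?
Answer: -3278/3 ≈ -1092.7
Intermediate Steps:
X(B) = -1 + B**2 - 26*B
H = -196/3 (H = -1/3*14**2 = -1/3*196 = -196/3 ≈ -65.333)
c = -1/2275 (c = 1/(-2275) = -1/2275 ≈ -0.00043956)
u(m) = 266/3 (u(m) = (-1 + (-5)**2 - 26*(-5)) - 196/3 = (-1 + 25 + 130) - 196/3 = 154 - 196/3 = 266/3)
A(-1004) - u(c) = -1004 - 1*266/3 = -1004 - 266/3 = -3278/3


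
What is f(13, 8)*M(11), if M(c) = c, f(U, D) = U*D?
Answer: 1144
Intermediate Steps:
f(U, D) = D*U
f(13, 8)*M(11) = (8*13)*11 = 104*11 = 1144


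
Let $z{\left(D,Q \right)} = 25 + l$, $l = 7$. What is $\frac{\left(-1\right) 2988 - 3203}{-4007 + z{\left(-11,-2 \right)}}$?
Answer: $\frac{6191}{3975} \approx 1.5575$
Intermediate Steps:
$z{\left(D,Q \right)} = 32$ ($z{\left(D,Q \right)} = 25 + 7 = 32$)
$\frac{\left(-1\right) 2988 - 3203}{-4007 + z{\left(-11,-2 \right)}} = \frac{\left(-1\right) 2988 - 3203}{-4007 + 32} = \frac{-2988 - 3203}{-3975} = \left(-6191\right) \left(- \frac{1}{3975}\right) = \frac{6191}{3975}$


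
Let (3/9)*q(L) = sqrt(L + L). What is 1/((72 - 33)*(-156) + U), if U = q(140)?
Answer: -169/1028126 - sqrt(70)/6168756 ≈ -0.00016573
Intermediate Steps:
q(L) = 3*sqrt(2)*sqrt(L) (q(L) = 3*sqrt(L + L) = 3*sqrt(2*L) = 3*(sqrt(2)*sqrt(L)) = 3*sqrt(2)*sqrt(L))
U = 6*sqrt(70) (U = 3*sqrt(2)*sqrt(140) = 3*sqrt(2)*(2*sqrt(35)) = 6*sqrt(70) ≈ 50.200)
1/((72 - 33)*(-156) + U) = 1/((72 - 33)*(-156) + 6*sqrt(70)) = 1/(39*(-156) + 6*sqrt(70)) = 1/(-6084 + 6*sqrt(70))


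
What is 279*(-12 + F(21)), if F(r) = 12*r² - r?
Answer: 1467261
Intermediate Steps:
F(r) = -r + 12*r²
279*(-12 + F(21)) = 279*(-12 + 21*(-1 + 12*21)) = 279*(-12 + 21*(-1 + 252)) = 279*(-12 + 21*251) = 279*(-12 + 5271) = 279*5259 = 1467261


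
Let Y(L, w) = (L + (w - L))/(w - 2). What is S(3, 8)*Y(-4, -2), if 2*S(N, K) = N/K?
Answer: 3/32 ≈ 0.093750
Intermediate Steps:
Y(L, w) = w/(-2 + w)
S(N, K) = N/(2*K) (S(N, K) = (N/K)/2 = N/(2*K))
S(3, 8)*Y(-4, -2) = ((½)*3/8)*(-2/(-2 - 2)) = ((½)*3*(⅛))*(-2/(-4)) = 3*(-2*(-¼))/16 = (3/16)*(½) = 3/32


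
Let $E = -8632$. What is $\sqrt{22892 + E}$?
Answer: $2 \sqrt{3565} \approx 119.42$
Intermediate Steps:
$\sqrt{22892 + E} = \sqrt{22892 - 8632} = \sqrt{14260} = 2 \sqrt{3565}$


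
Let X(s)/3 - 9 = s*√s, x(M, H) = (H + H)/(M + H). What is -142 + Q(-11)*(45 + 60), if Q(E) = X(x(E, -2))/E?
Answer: -4397/11 - 2520*√13/1859 ≈ -404.61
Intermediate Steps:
x(M, H) = 2*H/(H + M) (x(M, H) = (2*H)/(H + M) = 2*H/(H + M))
X(s) = 27 + 3*s^(3/2) (X(s) = 27 + 3*(s*√s) = 27 + 3*s^(3/2))
Q(E) = (27 + 24*(-1/(-2 + E))^(3/2))/E (Q(E) = (27 + 3*(2*(-2)/(-2 + E))^(3/2))/E = (27 + 3*(-4/(-2 + E))^(3/2))/E = (27 + 3*(8*(-1/(-2 + E))^(3/2)))/E = (27 + 24*(-1/(-2 + E))^(3/2))/E)
-142 + Q(-11)*(45 + 60) = -142 + (3*(9 + 8*(-1/(-2 - 11))^(3/2))/(-11))*(45 + 60) = -142 + (3*(-1/11)*(9 + 8*(-1/(-13))^(3/2)))*105 = -142 + (3*(-1/11)*(9 + 8*(-1*(-1/13))^(3/2)))*105 = -142 + (3*(-1/11)*(9 + 8*(1/13)^(3/2)))*105 = -142 + (3*(-1/11)*(9 + 8*(√13/169)))*105 = -142 + (3*(-1/11)*(9 + 8*√13/169))*105 = -142 + (-27/11 - 24*√13/1859)*105 = -142 + (-2835/11 - 2520*√13/1859) = -4397/11 - 2520*√13/1859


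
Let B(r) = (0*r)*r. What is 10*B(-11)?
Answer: 0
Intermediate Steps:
B(r) = 0 (B(r) = 0*r = 0)
10*B(-11) = 10*0 = 0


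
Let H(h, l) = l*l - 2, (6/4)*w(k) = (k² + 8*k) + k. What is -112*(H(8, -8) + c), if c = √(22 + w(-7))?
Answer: -6944 - 112*√114/3 ≈ -7342.6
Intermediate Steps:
w(k) = 6*k + 2*k²/3 (w(k) = 2*((k² + 8*k) + k)/3 = 2*(k² + 9*k)/3 = 6*k + 2*k²/3)
H(h, l) = -2 + l² (H(h, l) = l² - 2 = -2 + l²)
c = √114/3 (c = √(22 + (⅔)*(-7)*(9 - 7)) = √(22 + (⅔)*(-7)*2) = √(22 - 28/3) = √(38/3) = √114/3 ≈ 3.5590)
-112*(H(8, -8) + c) = -112*((-2 + (-8)²) + √114/3) = -112*((-2 + 64) + √114/3) = -112*(62 + √114/3) = -6944 - 112*√114/3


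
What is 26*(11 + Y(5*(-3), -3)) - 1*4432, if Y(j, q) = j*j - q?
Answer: 1782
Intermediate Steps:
Y(j, q) = j² - q
26*(11 + Y(5*(-3), -3)) - 1*4432 = 26*(11 + ((5*(-3))² - 1*(-3))) - 1*4432 = 26*(11 + ((-15)² + 3)) - 4432 = 26*(11 + (225 + 3)) - 4432 = 26*(11 + 228) - 4432 = 26*239 - 4432 = 6214 - 4432 = 1782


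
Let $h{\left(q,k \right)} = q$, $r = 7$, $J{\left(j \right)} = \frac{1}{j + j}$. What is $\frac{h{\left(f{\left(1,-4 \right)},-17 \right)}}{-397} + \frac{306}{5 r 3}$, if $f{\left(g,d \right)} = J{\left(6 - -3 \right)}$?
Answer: $\frac{728857}{250110} \approx 2.9141$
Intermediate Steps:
$J{\left(j \right)} = \frac{1}{2 j}$
$f{\left(g,d \right)} = \frac{1}{18}$ ($f{\left(g,d \right)} = \frac{1}{2 \left(6 - -3\right)} = \frac{1}{2 \left(6 + 3\right)} = \frac{1}{2 \cdot 9} = \frac{1}{2} \cdot \frac{1}{9} = \frac{1}{18}$)
$\frac{h{\left(f{\left(1,-4 \right)},-17 \right)}}{-397} + \frac{306}{5 r 3} = \frac{1}{18 \left(-397\right)} + \frac{306}{5 \cdot 7 \cdot 3} = \frac{1}{18} \left(- \frac{1}{397}\right) + \frac{306}{35 \cdot 3} = - \frac{1}{7146} + \frac{306}{105} = - \frac{1}{7146} + 306 \cdot \frac{1}{105} = - \frac{1}{7146} + \frac{102}{35} = \frac{728857}{250110}$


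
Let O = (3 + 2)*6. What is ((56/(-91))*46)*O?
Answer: -11040/13 ≈ -849.23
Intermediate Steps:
O = 30 (O = 5*6 = 30)
((56/(-91))*46)*O = ((56/(-91))*46)*30 = ((56*(-1/91))*46)*30 = -8/13*46*30 = -368/13*30 = -11040/13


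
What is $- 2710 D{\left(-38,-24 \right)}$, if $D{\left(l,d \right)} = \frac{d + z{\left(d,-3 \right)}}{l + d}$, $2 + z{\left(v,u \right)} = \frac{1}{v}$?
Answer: $- \frac{846875}{744} \approx -1138.3$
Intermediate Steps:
$z{\left(v,u \right)} = -2 + \frac{1}{v}$
$D{\left(l,d \right)} = \frac{-2 + d + \frac{1}{d}}{d + l}$ ($D{\left(l,d \right)} = \frac{d - \left(2 - \frac{1}{d}\right)}{l + d} = \frac{-2 + d + \frac{1}{d}}{d + l}$)
$- 2710 D{\left(-38,-24 \right)} = - 2710 \frac{1 - 24 \left(-2 - 24\right)}{\left(-24\right) \left(-24 - 38\right)} = - 2710 \left(- \frac{1 - -624}{24 \left(-62\right)}\right) = - 2710 \left(\left(- \frac{1}{24}\right) \left(- \frac{1}{62}\right) \left(1 + 624\right)\right) = - 2710 \left(\left(- \frac{1}{24}\right) \left(- \frac{1}{62}\right) 625\right) = \left(-2710\right) \frac{625}{1488} = - \frac{846875}{744}$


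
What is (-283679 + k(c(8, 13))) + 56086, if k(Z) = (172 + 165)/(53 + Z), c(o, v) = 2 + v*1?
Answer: -15475987/68 ≈ -2.2759e+5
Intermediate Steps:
c(o, v) = 2 + v
k(Z) = 337/(53 + Z)
(-283679 + k(c(8, 13))) + 56086 = (-283679 + 337/(53 + (2 + 13))) + 56086 = (-283679 + 337/(53 + 15)) + 56086 = (-283679 + 337/68) + 56086 = -19289835/68 + 56086 = -15475987/68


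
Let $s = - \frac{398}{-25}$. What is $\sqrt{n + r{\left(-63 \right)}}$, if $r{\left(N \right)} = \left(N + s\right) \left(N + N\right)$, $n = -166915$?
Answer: $\frac{i \sqrt{4024573}}{5} \approx 401.23 i$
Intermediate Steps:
$s = \frac{398}{25}$ ($s = \left(-398\right) \left(- \frac{1}{25}\right) = \frac{398}{25} \approx 15.92$)
$r{\left(N \right)} = 2 N \left(\frac{398}{25} + N\right)$ ($r{\left(N \right)} = \left(N + \frac{398}{25}\right) \left(N + N\right) = \left(\frac{398}{25} + N\right) 2 N = 2 N \left(\frac{398}{25} + N\right)$)
$\sqrt{n + r{\left(-63 \right)}} = \sqrt{-166915 + \frac{2}{25} \left(-63\right) \left(398 + 25 \left(-63\right)\right)} = \sqrt{-166915 + \frac{2}{25} \left(-63\right) \left(398 - 1575\right)} = \sqrt{-166915 + \frac{2}{25} \left(-63\right) \left(-1177\right)} = \sqrt{-166915 + \frac{148302}{25}} = \sqrt{- \frac{4024573}{25}} = \frac{i \sqrt{4024573}}{5}$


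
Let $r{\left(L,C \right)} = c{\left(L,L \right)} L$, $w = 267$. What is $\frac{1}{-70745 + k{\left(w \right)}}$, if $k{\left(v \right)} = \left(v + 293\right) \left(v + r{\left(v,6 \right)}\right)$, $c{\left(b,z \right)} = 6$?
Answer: $\frac{1}{975895} \approx 1.0247 \cdot 10^{-6}$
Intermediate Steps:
$r{\left(L,C \right)} = 6 L$
$k{\left(v \right)} = 7 v \left(293 + v\right)$ ($k{\left(v \right)} = \left(v + 293\right) \left(v + 6 v\right) = \left(293 + v\right) 7 v = 7 v \left(293 + v\right)$)
$\frac{1}{-70745 + k{\left(w \right)}} = \frac{1}{-70745 + 7 \cdot 267 \left(293 + 267\right)} = \frac{1}{-70745 + 7 \cdot 267 \cdot 560} = \frac{1}{-70745 + 1046640} = \frac{1}{975895}$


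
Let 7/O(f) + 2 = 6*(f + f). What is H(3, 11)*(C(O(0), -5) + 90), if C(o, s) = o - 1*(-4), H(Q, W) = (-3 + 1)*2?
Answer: -362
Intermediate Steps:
H(Q, W) = -4 (H(Q, W) = -2*2 = -4)
O(f) = 7/(-2 + 12*f) (O(f) = 7/(-2 + 6*(f + f)) = 7/(-2 + 6*(2*f)) = 7/(-2 + 12*f))
C(o, s) = 4 + o (C(o, s) = o + 4 = 4 + o)
H(3, 11)*(C(O(0), -5) + 90) = -4*((4 + 7/(2*(-1 + 6*0))) + 90) = -4*((4 + 7/(2*(-1 + 0))) + 90) = -4*((4 + (7/2)/(-1)) + 90) = -4*((4 + (7/2)*(-1)) + 90) = -4*((4 - 7/2) + 90) = -4*(1/2 + 90) = -4*181/2 = -362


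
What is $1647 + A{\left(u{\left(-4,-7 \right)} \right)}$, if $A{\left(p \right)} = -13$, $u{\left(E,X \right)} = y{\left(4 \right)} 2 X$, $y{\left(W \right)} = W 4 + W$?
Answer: $1634$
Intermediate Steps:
$y{\left(W \right)} = 5 W$ ($y{\left(W \right)} = 4 W + W = 5 W$)
$u{\left(E,X \right)} = 40 X$ ($u{\left(E,X \right)} = 5 \cdot 4 \cdot 2 X = 20 \cdot 2 X = 40 X$)
$1647 + A{\left(u{\left(-4,-7 \right)} \right)} = 1647 - 13 = 1634$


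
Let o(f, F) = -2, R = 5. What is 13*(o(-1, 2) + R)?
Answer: 39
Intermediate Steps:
13*(o(-1, 2) + R) = 13*(-2 + 5) = 13*3 = 39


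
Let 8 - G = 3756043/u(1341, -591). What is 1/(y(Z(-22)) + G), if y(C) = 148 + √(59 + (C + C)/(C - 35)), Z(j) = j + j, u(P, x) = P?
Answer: -375749424333/993821227634842 - 1798281*√375171/993821227634842 ≈ -0.00037919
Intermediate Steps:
G = -3745315/1341 (G = 8 - 3756043/1341 = -3745315/1341 ≈ -2792.9)
Z(j) = 2*j
y(C) = 148 + √(59 + 2*C/(-35 + C)) (y(C) = 148 + √(59 + (2*C)/(-35 + C)) = 148 + √(59 + 2*C/(-35 + C)))
1/(y(Z(-22)) + G) = 1/((148 + √((-2065 + 61*(2*(-22)))/(-35 + 2*(-22)))) - 3745315/1341) = 1/((148 + √((-2065 + 61*(-44))/(-35 - 44))) - 3745315/1341) = 1/((148 + √((-2065 - 2684)/(-79))) - 3745315/1341) = 1/((148 + √(-1/79*(-4749))) - 3745315/1341) = 1/((148 + √(4749/79)) - 3745315/1341) = 1/((148 + √375171/79) - 3745315/1341) = 1/(-3546847/1341 + √375171/79)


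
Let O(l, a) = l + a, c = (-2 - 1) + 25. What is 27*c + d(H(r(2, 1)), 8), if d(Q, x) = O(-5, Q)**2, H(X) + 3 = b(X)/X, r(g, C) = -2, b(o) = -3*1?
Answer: 2545/4 ≈ 636.25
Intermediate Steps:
b(o) = -3
c = 22 (c = -3 + 25 = 22)
O(l, a) = a + l
H(X) = -3 - 3/X
d(Q, x) = (-5 + Q)**2 (d(Q, x) = (Q - 5)**2 = (-5 + Q)**2)
27*c + d(H(r(2, 1)), 8) = 27*22 + (-5 + (-3 - 3/(-2)))**2 = 594 + (-5 + (-3 - 3*(-1/2)))**2 = 594 + (-5 + (-3 + 3/2))**2 = 594 + (-5 - 3/2)**2 = 594 + (-13/2)**2 = 594 + 169/4 = 2545/4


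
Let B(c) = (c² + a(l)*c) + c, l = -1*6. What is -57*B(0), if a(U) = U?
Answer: 0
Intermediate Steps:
l = -6
B(c) = c² - 5*c (B(c) = (c² - 6*c) + c = c² - 5*c)
-57*B(0) = -0*(-5 + 0) = -0*(-5) = -57*0 = 0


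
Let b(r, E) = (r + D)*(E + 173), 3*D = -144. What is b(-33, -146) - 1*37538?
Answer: -39725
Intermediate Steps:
D = -48 (D = (1/3)*(-144) = -48)
b(r, E) = (-48 + r)*(173 + E) (b(r, E) = (r - 48)*(E + 173) = (-48 + r)*(173 + E))
b(-33, -146) - 1*37538 = (-8304 - 48*(-146) + 173*(-33) - 146*(-33)) - 1*37538 = (-8304 + 7008 - 5709 + 4818) - 37538 = -2187 - 37538 = -39725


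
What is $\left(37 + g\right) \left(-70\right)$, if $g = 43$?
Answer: $-5600$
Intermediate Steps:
$\left(37 + g\right) \left(-70\right) = \left(37 + 43\right) \left(-70\right) = 80 \left(-70\right) = -5600$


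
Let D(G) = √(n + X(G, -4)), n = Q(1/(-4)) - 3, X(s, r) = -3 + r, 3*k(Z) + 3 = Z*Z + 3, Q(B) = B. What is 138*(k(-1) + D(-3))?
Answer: 46 + 69*I*√41 ≈ 46.0 + 441.82*I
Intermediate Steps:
k(Z) = Z²/3 (k(Z) = -1 + (Z*Z + 3)/3 = -1 + (Z² + 3)/3 = -1 + (3 + Z²)/3 = -1 + (1 + Z²/3) = Z²/3)
n = -13/4 (n = 1/(-4) - 3 = 1*(-¼) - 3 = -¼ - 3 = -13/4 ≈ -3.2500)
D(G) = I*√41/2 (D(G) = √(-13/4 + (-3 - 4)) = √(-13/4 - 7) = √(-41/4) = I*√41/2)
138*(k(-1) + D(-3)) = 138*((⅓)*(-1)² + I*√41/2) = 138*((⅓)*1 + I*√41/2) = 138*(⅓ + I*√41/2) = 46 + 69*I*√41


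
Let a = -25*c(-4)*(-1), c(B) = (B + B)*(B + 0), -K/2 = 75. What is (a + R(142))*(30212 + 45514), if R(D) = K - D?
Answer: 38468808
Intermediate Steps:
K = -150 (K = -2*75 = -150)
c(B) = 2*B² (c(B) = (2*B)*B = 2*B²)
R(D) = -150 - D
a = 800 (a = -50*(-4)²*(-1) = -50*16*(-1) = -25*32*(-1) = -800*(-1) = 800)
(a + R(142))*(30212 + 45514) = (800 + (-150 - 1*142))*(30212 + 45514) = (800 + (-150 - 142))*75726 = (800 - 292)*75726 = 508*75726 = 38468808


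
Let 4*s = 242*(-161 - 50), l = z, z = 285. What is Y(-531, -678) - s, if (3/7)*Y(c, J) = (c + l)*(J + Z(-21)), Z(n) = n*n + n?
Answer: 321715/2 ≈ 1.6086e+5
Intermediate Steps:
Z(n) = n + n**2 (Z(n) = n**2 + n = n + n**2)
l = 285
s = -25531/2 (s = (242*(-161 - 50))/4 = (242*(-211))/4 = (1/4)*(-51062) = -25531/2 ≈ -12766.)
Y(c, J) = 7*(285 + c)*(420 + J)/3 (Y(c, J) = 7*((c + 285)*(J - 21*(1 - 21)))/3 = 7*((285 + c)*(J - 21*(-20)))/3 = 7*((285 + c)*(J + 420))/3 = 7*((285 + c)*(420 + J))/3 = 7*(285 + c)*(420 + J)/3)
Y(-531, -678) - s = (279300 + 665*(-678) + 980*(-531) + (7/3)*(-678)*(-531)) - 1*(-25531/2) = (279300 - 450870 - 520380 + 840042) + 25531/2 = 148092 + 25531/2 = 321715/2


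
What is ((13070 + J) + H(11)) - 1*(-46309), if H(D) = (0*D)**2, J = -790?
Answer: 58589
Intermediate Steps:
H(D) = 0 (H(D) = 0**2 = 0)
((13070 + J) + H(11)) - 1*(-46309) = ((13070 - 790) + 0) - 1*(-46309) = (12280 + 0) + 46309 = 12280 + 46309 = 58589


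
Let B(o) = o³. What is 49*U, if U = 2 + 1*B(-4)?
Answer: -3038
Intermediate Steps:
U = -62 (U = 2 + 1*(-4)³ = 2 + 1*(-64) = 2 - 64 = -62)
49*U = 49*(-62) = -3038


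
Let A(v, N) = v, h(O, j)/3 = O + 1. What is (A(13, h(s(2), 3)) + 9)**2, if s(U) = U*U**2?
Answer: 484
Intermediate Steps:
s(U) = U**3
h(O, j) = 3 + 3*O (h(O, j) = 3*(O + 1) = 3*(1 + O) = 3 + 3*O)
(A(13, h(s(2), 3)) + 9)**2 = (13 + 9)**2 = 22**2 = 484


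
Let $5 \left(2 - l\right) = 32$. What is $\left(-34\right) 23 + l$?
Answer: $- \frac{3932}{5} \approx -786.4$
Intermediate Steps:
$l = - \frac{22}{5}$ ($l = 2 - \frac{32}{5} = - \frac{22}{5} \approx -4.4$)
$\left(-34\right) 23 + l = \left(-34\right) 23 - \frac{22}{5} = -782 - \frac{22}{5} = - \frac{3932}{5}$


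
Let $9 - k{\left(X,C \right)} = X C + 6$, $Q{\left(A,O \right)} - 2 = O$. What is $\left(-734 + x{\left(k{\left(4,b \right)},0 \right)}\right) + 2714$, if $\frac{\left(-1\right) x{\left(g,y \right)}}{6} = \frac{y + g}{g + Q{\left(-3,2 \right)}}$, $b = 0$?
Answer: $\frac{13842}{7} \approx 1977.4$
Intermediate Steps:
$Q{\left(A,O \right)} = 2 + O$
$k{\left(X,C \right)} = 3 - C X$ ($k{\left(X,C \right)} = 9 - \left(X C + 6\right) = 9 - \left(C X + 6\right) = 9 - \left(6 + C X\right) = 3 - C X$)
$x{\left(g,y \right)} = - \frac{6 \left(g + y\right)}{4 + g}$ ($x{\left(g,y \right)} = - 6 \frac{y + g}{g + \left(2 + 2\right)} = - 6 \frac{g + y}{g + 4} = - 6 \frac{g + y}{4 + g} = - \frac{6 \left(g + y\right)}{4 + g}$)
$\left(-734 + x{\left(k{\left(4,b \right)},0 \right)}\right) + 2714 = \left(-734 + \frac{6 \left(- (3 - 0 \cdot 4) - 0\right)}{4 + \left(3 - 0 \cdot 4\right)}\right) + 2714 = \left(-734 + \frac{6 \left(- (3 + 0) + 0\right)}{4 + \left(3 + 0\right)}\right) + 2714 = \left(-734 + \frac{6 \left(\left(-1\right) 3 + 0\right)}{4 + 3}\right) + 2714 = \left(-734 + \frac{6 \left(-3 + 0\right)}{7}\right) + 2714 = \left(-734 + 6 \cdot \frac{1}{7} \left(-3\right)\right) + 2714 = \left(-734 - \frac{18}{7}\right) + 2714 = - \frac{5156}{7} + 2714 = \frac{13842}{7}$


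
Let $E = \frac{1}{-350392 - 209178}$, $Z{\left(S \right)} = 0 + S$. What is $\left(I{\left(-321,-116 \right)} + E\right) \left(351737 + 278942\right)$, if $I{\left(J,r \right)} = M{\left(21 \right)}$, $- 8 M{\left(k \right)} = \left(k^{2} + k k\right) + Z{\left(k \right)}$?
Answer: $- \frac{159338437708261}{2238280} \approx -7.1188 \cdot 10^{7}$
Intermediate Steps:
$Z{\left(S \right)} = S$
$M{\left(k \right)} = - \frac{k^{2}}{4} - \frac{k}{8}$ ($M{\left(k \right)} = - \frac{\left(k^{2} + k k\right) + k}{8} = - \frac{\left(k^{2} + k^{2}\right) + k}{8} = - \frac{2 k^{2} + k}{8} = - \frac{k + 2 k^{2}}{8} = - \frac{k^{2}}{4} - \frac{k}{8}$)
$I{\left(J,r \right)} = - \frac{903}{8}$ ($I{\left(J,r \right)} = \frac{1}{8} \cdot 21 \left(-1 - 42\right) = \frac{1}{8} \cdot 21 \left(-43\right) = - \frac{903}{8}$)
$E = - \frac{1}{559570}$ ($E = \frac{1}{-559570} = - \frac{1}{559570} \approx -1.7871 \cdot 10^{-6}$)
$\left(I{\left(-321,-116 \right)} + E\right) \left(351737 + 278942\right) = \left(- \frac{903}{8} - \frac{1}{559570}\right) \left(351737 + 278942\right) = \left(- \frac{252645859}{2238280}\right) 630679 = - \frac{159338437708261}{2238280}$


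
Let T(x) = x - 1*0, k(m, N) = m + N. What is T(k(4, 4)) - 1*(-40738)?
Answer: 40746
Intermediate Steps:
k(m, N) = N + m
T(x) = x (T(x) = x + 0 = x)
T(k(4, 4)) - 1*(-40738) = (4 + 4) - 1*(-40738) = 8 + 40738 = 40746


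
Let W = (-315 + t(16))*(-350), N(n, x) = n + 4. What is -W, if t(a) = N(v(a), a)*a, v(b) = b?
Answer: 1750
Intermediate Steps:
N(n, x) = 4 + n
t(a) = a*(4 + a) (t(a) = (4 + a)*a = a*(4 + a))
W = -1750 (W = (-315 + 16*(4 + 16))*(-350) = (-315 + 16*20)*(-350) = (-315 + 320)*(-350) = 5*(-350) = -1750)
-W = -1*(-1750) = 1750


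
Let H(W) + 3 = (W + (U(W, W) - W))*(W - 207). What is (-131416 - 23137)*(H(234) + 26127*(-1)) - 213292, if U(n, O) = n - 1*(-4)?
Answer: 3045099020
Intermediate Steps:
U(n, O) = 4 + n (U(n, O) = n + 4 = 4 + n)
H(W) = -3 + (-207 + W)*(4 + W) (H(W) = -3 + (W + ((4 + W) - W))*(W - 207) = -3 + (W + 4)*(-207 + W) = -3 + (4 + W)*(-207 + W) = -3 + (-207 + W)*(4 + W))
(-131416 - 23137)*(H(234) + 26127*(-1)) - 213292 = (-131416 - 23137)*((-831 + 234² - 203*234) + 26127*(-1)) - 213292 = -154553*((-831 + 54756 - 47502) - 26127) - 213292 = -154553*(6423 - 26127) - 213292 = -154553*(-19704) - 213292 = 3045312312 - 213292 = 3045099020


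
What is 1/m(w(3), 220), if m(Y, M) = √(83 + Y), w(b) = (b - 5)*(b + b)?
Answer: √71/71 ≈ 0.11868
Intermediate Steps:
w(b) = 2*b*(-5 + b) (w(b) = (-5 + b)*(2*b) = 2*b*(-5 + b))
1/m(w(3), 220) = 1/(√(83 + 2*3*(-5 + 3))) = 1/(√(83 + 2*3*(-2))) = 1/(√(83 - 12)) = 1/(√71) = √71/71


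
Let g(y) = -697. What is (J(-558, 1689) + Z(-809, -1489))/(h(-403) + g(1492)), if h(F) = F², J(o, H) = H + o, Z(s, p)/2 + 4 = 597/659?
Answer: 741251/106568208 ≈ 0.0069556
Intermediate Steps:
Z(s, p) = -4078/659 (Z(s, p) = -8 + 2*(597/659) = -8 + 1194/659 = -4078/659)
(J(-558, 1689) + Z(-809, -1489))/(h(-403) + g(1492)) = ((1689 - 558) - 4078/659)/((-403)² - 697) = (1131 - 4078/659)/(162409 - 697) = (741251/659)/161712 = (741251/659)*(1/161712) = 741251/106568208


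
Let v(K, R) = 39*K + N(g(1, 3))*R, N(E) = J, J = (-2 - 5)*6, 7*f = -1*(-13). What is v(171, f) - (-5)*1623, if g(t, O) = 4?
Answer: 14706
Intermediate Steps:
f = 13/7 (f = (-1*(-13))/7 = (⅐)*13 = 13/7 ≈ 1.8571)
J = -42 (J = -7*6 = -42)
N(E) = -42
v(K, R) = -42*R + 39*K (v(K, R) = 39*K - 42*R = -42*R + 39*K)
v(171, f) - (-5)*1623 = (-42*13/7 + 39*171) - (-5)*1623 = (-78 + 6669) - 1*(-8115) = 6591 + 8115 = 14706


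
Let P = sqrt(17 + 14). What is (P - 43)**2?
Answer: (43 - sqrt(31))**2 ≈ 1401.2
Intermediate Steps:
P = sqrt(31) ≈ 5.5678
(P - 43)**2 = (sqrt(31) - 43)**2 = (-43 + sqrt(31))**2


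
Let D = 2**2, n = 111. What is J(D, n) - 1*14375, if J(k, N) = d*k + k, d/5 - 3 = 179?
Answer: -10731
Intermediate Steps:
d = 910 (d = 15 + 5*179 = 15 + 895 = 910)
D = 4
J(k, N) = 911*k (J(k, N) = 910*k + k = 911*k)
J(D, n) - 1*14375 = 911*4 - 1*14375 = 3644 - 14375 = -10731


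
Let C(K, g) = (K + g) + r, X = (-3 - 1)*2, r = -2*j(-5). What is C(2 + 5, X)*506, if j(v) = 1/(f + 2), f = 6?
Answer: -1265/2 ≈ -632.50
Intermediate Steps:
j(v) = ⅛ (j(v) = 1/(6 + 2) = 1/8 = ⅛)
r = -¼ (r = -2*⅛ = -¼ ≈ -0.25000)
X = -8 (X = -4*2 = -8)
C(K, g) = -¼ + K + g (C(K, g) = (K + g) - ¼ = -¼ + K + g)
C(2 + 5, X)*506 = (-¼ + (2 + 5) - 8)*506 = (-¼ + 7 - 8)*506 = -5/4*506 = -1265/2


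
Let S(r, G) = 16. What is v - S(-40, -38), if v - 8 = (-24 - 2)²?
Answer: 668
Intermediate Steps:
v = 684 (v = 8 + (-24 - 2)² = 8 + (-26)² = 8 + 676 = 684)
v - S(-40, -38) = 684 - 1*16 = 684 - 16 = 668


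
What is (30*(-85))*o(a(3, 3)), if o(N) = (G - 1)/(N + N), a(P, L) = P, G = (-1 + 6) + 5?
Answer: -3825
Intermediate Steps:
G = 10 (G = 5 + 5 = 10)
o(N) = 9/(2*N) (o(N) = (10 - 1)/(N + N) = 9/((2*N)) = 9*(1/(2*N)) = 9/(2*N))
(30*(-85))*o(a(3, 3)) = (30*(-85))*((9/2)/3) = -11475/3 = -2550*3/2 = -3825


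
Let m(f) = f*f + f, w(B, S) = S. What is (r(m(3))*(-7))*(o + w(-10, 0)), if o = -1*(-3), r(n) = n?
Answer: -252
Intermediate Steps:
m(f) = f + f² (m(f) = f² + f = f + f²)
o = 3
(r(m(3))*(-7))*(o + w(-10, 0)) = ((3*(1 + 3))*(-7))*(3 + 0) = ((3*4)*(-7))*3 = (12*(-7))*3 = -84*3 = -252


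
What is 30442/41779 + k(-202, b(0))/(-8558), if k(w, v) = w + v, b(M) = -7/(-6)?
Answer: 1613479511/2145268092 ≈ 0.75211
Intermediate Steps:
b(M) = 7/6 (b(M) = -7*(-1/6) = 7/6)
k(w, v) = v + w
30442/41779 + k(-202, b(0))/(-8558) = 30442/41779 + (7/6 - 202)/(-8558) = 30442*(1/41779) - 1205/6*(-1/8558) = 30442/41779 + 1205/51348 = 1613479511/2145268092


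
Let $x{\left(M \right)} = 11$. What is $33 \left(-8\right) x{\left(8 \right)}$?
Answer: $-2904$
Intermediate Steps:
$33 \left(-8\right) x{\left(8 \right)} = 33 \left(-8\right) 11 = \left(-264\right) 11 = -2904$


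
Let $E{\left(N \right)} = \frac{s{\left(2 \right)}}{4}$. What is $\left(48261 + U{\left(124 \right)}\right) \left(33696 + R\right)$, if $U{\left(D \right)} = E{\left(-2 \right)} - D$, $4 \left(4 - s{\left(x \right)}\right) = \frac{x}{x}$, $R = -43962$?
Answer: $- \frac{3953472531}{8} \approx -4.9418 \cdot 10^{8}$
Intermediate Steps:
$s{\left(x \right)} = \frac{15}{4}$ ($s{\left(x \right)} = 4 - \frac{x \frac{1}{x}}{4} = 4 - \frac{1}{4} = \frac{15}{4}$)
$E{\left(N \right)} = \frac{15}{16}$ ($E{\left(N \right)} = \frac{15}{4 \cdot 4} = \frac{15}{4} \cdot \frac{1}{4} = \frac{15}{16}$)
$U{\left(D \right)} = \frac{15}{16} - D$
$\left(48261 + U{\left(124 \right)}\right) \left(33696 + R\right) = \left(48261 + \left(\frac{15}{16} - 124\right)\right) \left(33696 - 43962\right) = \left(48261 + \left(\frac{15}{16} - 124\right)\right) \left(-10266\right) = \left(48261 - \frac{1969}{16}\right) \left(-10266\right) = \frac{770207}{16} \left(-10266\right) = - \frac{3953472531}{8}$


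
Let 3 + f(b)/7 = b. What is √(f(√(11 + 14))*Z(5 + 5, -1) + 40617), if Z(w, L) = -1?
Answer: √40603 ≈ 201.50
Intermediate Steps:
f(b) = -21 + 7*b
√(f(√(11 + 14))*Z(5 + 5, -1) + 40617) = √((-21 + 7*√(11 + 14))*(-1) + 40617) = √((-21 + 7*√25)*(-1) + 40617) = √((-21 + 7*5)*(-1) + 40617) = √((-21 + 35)*(-1) + 40617) = √(14*(-1) + 40617) = √(-14 + 40617) = √40603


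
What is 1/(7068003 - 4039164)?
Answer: 1/3028839 ≈ 3.3016e-7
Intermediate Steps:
1/(7068003 - 4039164) = 1/3028839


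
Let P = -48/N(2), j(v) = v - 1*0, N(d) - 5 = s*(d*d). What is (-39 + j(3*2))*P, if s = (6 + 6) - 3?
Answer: 1584/41 ≈ 38.634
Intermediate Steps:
s = 9 (s = 12 - 3 = 9)
N(d) = 5 + 9*d² (N(d) = 5 + 9*(d*d) = 5 + 9*d²)
j(v) = v (j(v) = v + 0 = v)
P = -48/41 (P = -48/(5 + 9*2²) = -48/(5 + 9*4) = -48/(5 + 36) = -48/41 ≈ -1.1707)
(-39 + j(3*2))*P = (-39 + 3*2)*(-48/41) = (-39 + 6)*(-48/41) = -33*(-48/41) = 1584/41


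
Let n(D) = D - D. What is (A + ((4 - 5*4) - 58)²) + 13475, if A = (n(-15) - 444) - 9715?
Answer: 8792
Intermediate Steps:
n(D) = 0
A = -10159 (A = (0 - 444) - 9715 = -444 - 9715 = -10159)
(A + ((4 - 5*4) - 58)²) + 13475 = (-10159 + ((4 - 5*4) - 58)²) + 13475 = (-10159 + ((4 - 20) - 58)²) + 13475 = (-10159 + (-16 - 58)²) + 13475 = (-10159 + (-74)²) + 13475 = (-10159 + 5476) + 13475 = -4683 + 13475 = 8792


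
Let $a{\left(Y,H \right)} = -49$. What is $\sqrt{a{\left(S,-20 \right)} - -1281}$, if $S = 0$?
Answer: $4 \sqrt{77} \approx 35.1$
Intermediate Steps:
$\sqrt{a{\left(S,-20 \right)} - -1281} = \sqrt{-49 - -1281} = \sqrt{-49 + \left(-204 + 1485\right)} = \sqrt{-49 + 1281} = \sqrt{1232} = 4 \sqrt{77}$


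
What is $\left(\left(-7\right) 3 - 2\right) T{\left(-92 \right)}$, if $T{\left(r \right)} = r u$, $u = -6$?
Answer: $-12696$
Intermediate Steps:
$T{\left(r \right)} = - 6 r$ ($T{\left(r \right)} = r \left(-6\right) = - 6 r$)
$\left(\left(-7\right) 3 - 2\right) T{\left(-92 \right)} = \left(\left(-7\right) 3 - 2\right) \left(\left(-6\right) \left(-92\right)\right) = \left(-21 - 2\right) 552 = \left(-23\right) 552 = -12696$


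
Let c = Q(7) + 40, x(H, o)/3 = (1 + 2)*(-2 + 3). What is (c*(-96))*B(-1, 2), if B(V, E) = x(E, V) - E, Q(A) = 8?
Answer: -32256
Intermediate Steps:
x(H, o) = 9 (x(H, o) = 3*((1 + 2)*(-2 + 3)) = 3*(3*1) = 3*3 = 9)
B(V, E) = 9 - E
c = 48 (c = 8 + 40 = 48)
(c*(-96))*B(-1, 2) = (48*(-96))*(9 - 1*2) = -4608*(9 - 2) = -4608*7 = -32256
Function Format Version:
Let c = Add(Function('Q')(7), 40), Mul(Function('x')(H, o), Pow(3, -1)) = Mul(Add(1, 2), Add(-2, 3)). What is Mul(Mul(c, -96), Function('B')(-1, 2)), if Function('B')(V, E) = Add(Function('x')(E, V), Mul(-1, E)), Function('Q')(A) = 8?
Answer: -32256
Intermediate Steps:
Function('x')(H, o) = 9 (Function('x')(H, o) = Mul(3, Mul(Add(1, 2), Add(-2, 3))) = Mul(3, Mul(3, 1)) = Mul(3, 3) = 9)
Function('B')(V, E) = Add(9, Mul(-1, E))
c = 48 (c = Add(8, 40) = 48)
Mul(Mul(c, -96), Function('B')(-1, 2)) = Mul(Mul(48, -96), Add(9, Mul(-1, 2))) = Mul(-4608, Add(9, -2)) = Mul(-4608, 7) = -32256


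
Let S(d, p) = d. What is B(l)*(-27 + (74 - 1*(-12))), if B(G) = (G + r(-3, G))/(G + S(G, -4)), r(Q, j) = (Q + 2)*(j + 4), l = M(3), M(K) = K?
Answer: -118/3 ≈ -39.333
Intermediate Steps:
l = 3
r(Q, j) = (2 + Q)*(4 + j)
B(G) = -2/G (B(G) = (G + (8 + 2*G + 4*(-3) - 3*G))/(G + G) = (G + (8 + 2*G - 12 - 3*G))/((2*G)) = (G + (-4 - G))*(1/(2*G)) = -2/G)
B(l)*(-27 + (74 - 1*(-12))) = (-2/3)*(-27 + (74 - 1*(-12))) = (-2*1/3)*(-27 + (74 + 12)) = -2*(-27 + 86)/3 = -2/3*59 = -118/3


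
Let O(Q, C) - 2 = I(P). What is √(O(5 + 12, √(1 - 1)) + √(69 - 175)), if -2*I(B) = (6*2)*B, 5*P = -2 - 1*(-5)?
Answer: √(-40 + 25*I*√106)/5 ≈ 2.0999 + 2.4515*I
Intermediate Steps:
P = ⅗ (P = (-2 - 1*(-5))/5 = (-2 + 5)/5 = (⅕)*3 = ⅗ ≈ 0.60000)
I(B) = -6*B (I(B) = -6*2*B/2 = -6*B)
O(Q, C) = -8/5 (O(Q, C) = 2 - 6*⅗ = 2 - 18/5 = -8/5)
√(O(5 + 12, √(1 - 1)) + √(69 - 175)) = √(-8/5 + √(69 - 175)) = √(-8/5 + √(-106)) = √(-8/5 + I*√106)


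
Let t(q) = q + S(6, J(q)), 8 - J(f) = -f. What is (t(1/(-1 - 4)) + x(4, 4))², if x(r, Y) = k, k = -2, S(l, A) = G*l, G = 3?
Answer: 6241/25 ≈ 249.64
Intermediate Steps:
J(f) = 8 + f (J(f) = 8 - (-1)*f = 8 + f)
S(l, A) = 3*l
x(r, Y) = -2
t(q) = 18 + q (t(q) = q + 3*6 = q + 18 = 18 + q)
(t(1/(-1 - 4)) + x(4, 4))² = ((18 + 1/(-1 - 4)) - 2)² = ((18 + 1/(-5)) - 2)² = ((18 - ⅕) - 2)² = (89/5 - 2)² = (79/5)² = 6241/25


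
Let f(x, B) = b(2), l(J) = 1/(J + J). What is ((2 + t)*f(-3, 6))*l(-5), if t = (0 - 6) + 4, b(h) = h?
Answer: 0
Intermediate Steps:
l(J) = 1/(2*J)
f(x, B) = 2
t = -2 (t = -6 + 4 = -2)
((2 + t)*f(-3, 6))*l(-5) = ((2 - 2)*2)*((½)/(-5)) = (0*2)*((½)*(-⅕)) = 0*(-⅒) = 0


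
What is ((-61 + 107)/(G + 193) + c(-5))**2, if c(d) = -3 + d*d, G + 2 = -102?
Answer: 4016016/7921 ≈ 507.01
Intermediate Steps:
G = -104 (G = -2 - 102 = -104)
c(d) = -3 + d**2
((-61 + 107)/(G + 193) + c(-5))**2 = ((-61 + 107)/(-104 + 193) + (-3 + (-5)**2))**2 = (46/89 + (-3 + 25))**2 = (46*(1/89) + 22)**2 = (46/89 + 22)**2 = (2004/89)**2 = 4016016/7921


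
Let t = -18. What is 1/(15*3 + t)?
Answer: 1/27 ≈ 0.037037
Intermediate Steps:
1/(15*3 + t) = 1/(15*3 - 18) = 1/(45 - 18) = 1/27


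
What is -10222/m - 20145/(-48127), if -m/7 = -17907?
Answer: 119600083/354863019 ≈ 0.33703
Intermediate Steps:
m = 125349 (m = -7*(-17907) = 125349)
-10222/m - 20145/(-48127) = -10222/125349 - 20145/(-48127) = -10222*1/125349 - 20145*(-1/48127) = -10222/125349 + 1185/2831 = 119600083/354863019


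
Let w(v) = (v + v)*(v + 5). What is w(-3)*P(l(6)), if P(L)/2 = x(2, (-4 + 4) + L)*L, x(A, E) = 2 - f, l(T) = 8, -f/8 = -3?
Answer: 4224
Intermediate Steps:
f = 24 (f = -8*(-3) = 24)
w(v) = 2*v*(5 + v) (w(v) = (2*v)*(5 + v) = 2*v*(5 + v))
x(A, E) = -22 (x(A, E) = 2 - 1*24 = 2 - 24 = -22)
P(L) = -44*L (P(L) = 2*(-22*L) = -44*L)
w(-3)*P(l(6)) = (2*(-3)*(5 - 3))*(-44*8) = (2*(-3)*2)*(-352) = -12*(-352) = 4224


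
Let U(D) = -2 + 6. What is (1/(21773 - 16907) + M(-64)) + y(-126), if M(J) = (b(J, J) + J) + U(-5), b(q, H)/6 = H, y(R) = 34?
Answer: -1995059/4866 ≈ -410.00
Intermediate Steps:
b(q, H) = 6*H
U(D) = 4
M(J) = 4 + 7*J (M(J) = (6*J + J) + 4 = 7*J + 4 = 4 + 7*J)
(1/(21773 - 16907) + M(-64)) + y(-126) = (1/(21773 - 16907) + (4 + 7*(-64))) + 34 = (1/4866 + (4 - 448)) + 34 = (1/4866 - 444) + 34 = -2160503/4866 + 34 = -1995059/4866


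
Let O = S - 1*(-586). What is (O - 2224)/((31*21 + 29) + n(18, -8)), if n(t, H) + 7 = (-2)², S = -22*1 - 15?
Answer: -1675/677 ≈ -2.4742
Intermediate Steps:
S = -37 (S = -22 - 15 = -37)
O = 549 (O = -37 - 1*(-586) = -37 + 586 = 549)
n(t, H) = -3 (n(t, H) = -7 + (-2)² = -7 + 4 = -3)
(O - 2224)/((31*21 + 29) + n(18, -8)) = (549 - 2224)/((31*21 + 29) - 3) = -1675/((651 + 29) - 3) = -1675/(680 - 3) = -1675/677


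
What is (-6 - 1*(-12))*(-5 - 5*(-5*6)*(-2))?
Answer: -1830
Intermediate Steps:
(-6 - 1*(-12))*(-5 - 5*(-5*6)*(-2)) = (-6 + 12)*(-5 - (-150)*(-2)) = 6*(-5 - 5*60) = 6*(-5 - 300) = 6*(-305) = -1830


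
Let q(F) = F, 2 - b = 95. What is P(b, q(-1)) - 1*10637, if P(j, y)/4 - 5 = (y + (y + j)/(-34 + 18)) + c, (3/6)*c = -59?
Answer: -22139/2 ≈ -11070.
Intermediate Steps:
b = -93 (b = 2 - 1*95 = 2 - 95 = -93)
c = -118 (c = 2*(-59) = -118)
P(j, y) = -452 - j/4 + 15*y/4 (P(j, y) = 20 + 4*((y + (y + j)/(-34 + 18)) - 118) = 20 + 4*((y + (j + y)/(-16)) - 118) = 20 + 4*((y + (j + y)*(-1/16)) - 118) = 20 + 4*((y + (-j/16 - y/16)) - 118) = 20 + 4*((-j/16 + 15*y/16) - 118) = 20 + 4*(-118 - j/16 + 15*y/16) = 20 + (-472 - j/4 + 15*y/4) = -452 - j/4 + 15*y/4)
P(b, q(-1)) - 1*10637 = (-452 - ¼*(-93) + (15/4)*(-1)) - 1*10637 = (-452 + 93/4 - 15/4) - 10637 = -865/2 - 10637 = -22139/2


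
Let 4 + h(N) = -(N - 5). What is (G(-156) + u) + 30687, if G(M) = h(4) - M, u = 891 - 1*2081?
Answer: 29650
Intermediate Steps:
u = -1190 (u = 891 - 2081 = -1190)
h(N) = 1 - N (h(N) = -4 - (N - 5) = -4 - (-5 + N) = -4 + (5 - N) = 1 - N)
G(M) = -3 - M (G(M) = (1 - 1*4) - M = (1 - 4) - M = -3 - M)
(G(-156) + u) + 30687 = ((-3 - 1*(-156)) - 1190) + 30687 = ((-3 + 156) - 1190) + 30687 = (153 - 1190) + 30687 = -1037 + 30687 = 29650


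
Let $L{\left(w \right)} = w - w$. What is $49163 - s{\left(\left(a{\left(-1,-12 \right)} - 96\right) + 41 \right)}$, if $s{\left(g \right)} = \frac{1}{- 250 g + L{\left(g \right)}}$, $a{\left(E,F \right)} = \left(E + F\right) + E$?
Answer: $\frac{848061749}{17250} \approx 49163.0$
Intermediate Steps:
$a{\left(E,F \right)} = F + 2 E$
$L{\left(w \right)} = 0$
$s{\left(g \right)} = - \frac{1}{250 g}$ ($s{\left(g \right)} = \frac{1}{- 250 g + 0} = \frac{1}{\left(-250\right) g} = - \frac{1}{250 g}$)
$49163 - s{\left(\left(a{\left(-1,-12 \right)} - 96\right) + 41 \right)} = 49163 - - \frac{1}{250 \left(\left(\left(-12 + 2 \left(-1\right)\right) - 96\right) + 41\right)} = 49163 - - \frac{1}{250 \left(\left(\left(-12 - 2\right) - 96\right) + 41\right)} = 49163 - - \frac{1}{250 \left(\left(-14 - 96\right) + 41\right)} = 49163 - - \frac{1}{250 \left(-110 + 41\right)} = 49163 - - \frac{1}{250 \left(-69\right)} = 49163 - \left(- \frac{1}{250}\right) \left(- \frac{1}{69}\right) = 49163 - \frac{1}{17250} = \frac{848061749}{17250}$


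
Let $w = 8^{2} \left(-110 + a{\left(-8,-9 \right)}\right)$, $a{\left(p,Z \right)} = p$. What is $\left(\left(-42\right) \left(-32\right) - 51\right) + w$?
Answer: $-6259$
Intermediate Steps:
$w = -7552$ ($w = 8^{2} \left(-110 - 8\right) = 64 \left(-118\right) = -7552$)
$\left(\left(-42\right) \left(-32\right) - 51\right) + w = \left(\left(-42\right) \left(-32\right) - 51\right) - 7552 = \left(1344 - 51\right) - 7552 = 1293 - 7552 = -6259$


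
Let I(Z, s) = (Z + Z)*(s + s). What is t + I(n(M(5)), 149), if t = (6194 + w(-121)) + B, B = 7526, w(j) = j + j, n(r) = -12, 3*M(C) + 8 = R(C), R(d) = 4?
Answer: 6326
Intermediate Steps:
M(C) = -4/3 (M(C) = -8/3 + (⅓)*4 = -8/3 + 4/3 = -4/3)
w(j) = 2*j
I(Z, s) = 4*Z*s (I(Z, s) = (2*Z)*(2*s) = 4*Z*s)
t = 13478 (t = (6194 + 2*(-121)) + 7526 = (6194 - 242) + 7526 = 5952 + 7526 = 13478)
t + I(n(M(5)), 149) = 13478 + 4*(-12)*149 = 13478 - 7152 = 6326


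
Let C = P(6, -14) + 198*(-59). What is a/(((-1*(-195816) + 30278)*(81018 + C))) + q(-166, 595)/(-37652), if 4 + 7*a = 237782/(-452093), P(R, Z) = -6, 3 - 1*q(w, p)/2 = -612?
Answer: -346679773705414858/10612347010629747915 ≈ -0.032668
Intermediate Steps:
q(w, p) = 1230 (q(w, p) = 6 - 2*(-612) = 6 + 1224 = 1230)
a = -2046154/3164651 (a = -4/7 + (237782/(-452093))/7 = -4/7 + (237782*(-1/452093))/7 = -4/7 + (⅐)*(-237782/452093) = -4/7 - 237782/3164651 = -2046154/3164651 ≈ -0.64657)
C = -11688 (C = -6 + 198*(-59) = -6 - 11682 = -11688)
a/(((-1*(-195816) + 30278)*(81018 + C))) + q(-166, 595)/(-37652) = -2046154*1/((81018 - 11688)*(-1*(-195816) + 30278))/3164651 + 1230/(-37652) = -2046154*1/(69330*(195816 + 30278))/3164651 + 1230*(-1/37652) = -2046154/(3164651*(226094*69330)) - 615/18826 = -2046154/3164651/15675097020 - 615/18826 = -2046154/3164651*1/15675097020 - 615/18826 = -93007/2254827793610910 - 615/18826 = -346679773705414858/10612347010629747915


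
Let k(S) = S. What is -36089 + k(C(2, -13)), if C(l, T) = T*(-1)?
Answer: -36076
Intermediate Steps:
C(l, T) = -T
-36089 + k(C(2, -13)) = -36089 - 1*(-13) = -36089 + 13 = -36076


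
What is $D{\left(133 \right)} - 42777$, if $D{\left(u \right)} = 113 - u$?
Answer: $-42797$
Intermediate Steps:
$D{\left(133 \right)} - 42777 = \left(113 - 133\right) - 42777 = -20 - 42777 = -42797$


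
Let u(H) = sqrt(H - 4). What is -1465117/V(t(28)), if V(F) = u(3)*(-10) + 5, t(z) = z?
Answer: -1465117/25 - 2930234*I/25 ≈ -58605.0 - 1.1721e+5*I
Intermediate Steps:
u(H) = sqrt(-4 + H)
V(F) = 5 - 10*I (V(F) = sqrt(-4 + 3)*(-10) + 5 = sqrt(-1)*(-10) + 5 = I*(-10) + 5 = -10*I + 5 = 5 - 10*I)
-1465117/V(t(28)) = -1465117*(5 + 10*I)/125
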